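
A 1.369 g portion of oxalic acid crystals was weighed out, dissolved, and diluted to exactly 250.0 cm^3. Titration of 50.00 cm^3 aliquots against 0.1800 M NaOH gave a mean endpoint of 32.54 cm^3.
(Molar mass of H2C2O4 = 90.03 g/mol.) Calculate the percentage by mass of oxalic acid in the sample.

96.30 %

H2C2O4 + 2 NaOH → Na2C2O4 + 2 H2O
n(NaOH) per titration = 0.03254 × 0.1800 = 5.857 × 10^-3 mol
From the 1:2 ratio, n(H2C2O4) in each aliquot = 1/2 × 5.857 × 10^-3 = 2.929 × 10^-3 mol
n(H2C2O4) in the whole flask = 2.929 × 10^-3 × 250.0/50.00 = 0.01464 mol
mass of H2C2O4 = 0.01464 × 90.03 = 1.318 g
% H2C2O4 = 1.318 / 1.369 × 100 = 96.30 %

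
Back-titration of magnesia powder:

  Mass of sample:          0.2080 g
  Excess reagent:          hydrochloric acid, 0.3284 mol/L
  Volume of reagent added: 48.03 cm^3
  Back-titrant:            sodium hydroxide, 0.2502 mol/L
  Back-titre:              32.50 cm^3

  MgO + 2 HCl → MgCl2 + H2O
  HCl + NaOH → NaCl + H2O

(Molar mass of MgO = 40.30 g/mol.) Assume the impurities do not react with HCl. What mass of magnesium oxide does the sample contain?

0.1540 g

n(HCl) added = 0.04803 × 0.3284 = 0.01577 mol
n(NaOH) used in back-titration = 0.03250 × 0.2502 = 8.131 × 10^-3 mol
n(HCl) left over = 8.131 × 10^-3 mol (1:1 ratio)
n(HCl) consumed by analyte = 0.01577 − 8.131 × 10^-3 = 7.642 × 10^-3 mol
From the 1:2 ratio, n(MgO) = 1/2 × 7.642 × 10^-3 = 3.821 × 10^-3 mol
mass of MgO = 3.821 × 10^-3 × 40.30 = 0.1540 g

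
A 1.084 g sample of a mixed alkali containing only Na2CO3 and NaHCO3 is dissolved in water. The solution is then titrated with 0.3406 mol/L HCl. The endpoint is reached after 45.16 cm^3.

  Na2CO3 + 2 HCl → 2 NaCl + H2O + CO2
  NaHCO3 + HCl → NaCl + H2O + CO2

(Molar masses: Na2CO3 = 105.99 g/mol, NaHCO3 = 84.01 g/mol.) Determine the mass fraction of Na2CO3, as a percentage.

n(HCl) = 0.04516 × 0.3406 = 0.01538 mol
Let x = n(Na2CO3), y = n(NaHCO3).
Titrant: 2x + 1y = 0.01538;  mass: 105.99x + 84.01y = 1.084
Solving, x = 3.356 × 10^-3 mol, y = 8.669 × 10^-3 mol
mass of Na2CO3 = 3.356 × 10^-3 × 105.99 = 0.3557 g
% Na2CO3 = 0.3557 / 1.084 × 100 = 32.82 %

32.82 %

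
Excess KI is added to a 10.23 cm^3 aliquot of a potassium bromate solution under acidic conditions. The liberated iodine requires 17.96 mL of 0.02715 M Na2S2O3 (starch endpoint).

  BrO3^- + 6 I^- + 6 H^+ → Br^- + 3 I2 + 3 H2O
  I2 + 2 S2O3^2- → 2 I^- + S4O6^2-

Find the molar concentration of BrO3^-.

n(S2O3^2-) = 0.01796 × 0.02715 = 4.876 × 10^-4 mol
n(I2) = n(S2O3^2-)/2 = 2.438 × 10^-4 mol
From the 1:3 ratio, n(BrO3^-) in the aliquot = 1/3 × 2.438 × 10^-4 = 8.127 × 10^-5 mol
[BrO3^-] = 8.127 × 10^-5 / 0.01023 = 0.007944 mol/L

0.007944 M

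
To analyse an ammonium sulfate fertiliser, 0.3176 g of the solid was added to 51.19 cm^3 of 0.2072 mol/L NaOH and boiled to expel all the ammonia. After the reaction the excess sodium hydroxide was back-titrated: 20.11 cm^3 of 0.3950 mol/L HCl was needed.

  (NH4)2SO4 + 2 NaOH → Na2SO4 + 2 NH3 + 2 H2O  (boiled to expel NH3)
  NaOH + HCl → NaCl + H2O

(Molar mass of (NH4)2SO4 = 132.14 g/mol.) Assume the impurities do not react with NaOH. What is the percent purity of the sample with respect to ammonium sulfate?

55.40 %

n(NaOH) added = 0.05119 × 0.2072 = 0.01061 mol
n(HCl) used in back-titration = 0.02011 × 0.3950 = 7.943 × 10^-3 mol
n(NaOH) left over = 7.943 × 10^-3 mol (1:1 ratio)
n(NaOH) consumed by analyte = 0.01061 − 7.943 × 10^-3 = 2.663 × 10^-3 mol
From the 1:2 ratio, n((NH4)2SO4) = 1/2 × 2.663 × 10^-3 = 1.332 × 10^-3 mol
mass of (NH4)2SO4 = 1.332 × 10^-3 × 132.14 = 0.1760 g
% (NH4)2SO4 = 0.1760 / 0.3176 × 100 = 55.40 %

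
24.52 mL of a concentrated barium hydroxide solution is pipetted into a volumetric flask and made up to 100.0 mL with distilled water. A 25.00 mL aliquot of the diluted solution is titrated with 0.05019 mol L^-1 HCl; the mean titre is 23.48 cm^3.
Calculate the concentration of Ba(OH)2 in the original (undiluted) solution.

Ba(OH)2 + 2 HCl → BaCl2 + 2 H2O
n(HCl) = 0.02348 × 0.05019 = 1.178 × 10^-3 mol
From the 1:2 ratio, n(Ba(OH)2) in the aliquot = 1/2 × 1.178 × 10^-3 = 5.892 × 10^-4 mol
[Ba(OH)2]_dilute = 5.892 × 10^-4 / 0.02500 = 0.02357 mol/L
Dilution factor = 100.0 / 24.52 = 4.078
[Ba(OH)2]_stock = 0.02357 × 4.078 = 0.09612 mol/L

0.09612 mol/L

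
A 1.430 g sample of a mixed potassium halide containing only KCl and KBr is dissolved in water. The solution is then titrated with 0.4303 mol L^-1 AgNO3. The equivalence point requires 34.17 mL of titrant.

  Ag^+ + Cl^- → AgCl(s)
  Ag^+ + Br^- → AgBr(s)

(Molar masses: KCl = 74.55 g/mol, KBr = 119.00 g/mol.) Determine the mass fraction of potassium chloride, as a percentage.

n(AgNO3) = 0.03417 × 0.4303 = 0.01470 mol
Let x = n(KCl), y = n(KBr).
Titrant: 1x + 1y = 0.01470;  mass: 74.55x + 119.00y = 1.430
Solving, x = 7.192 × 10^-3 mol, y = 7.511 × 10^-3 mol
mass of KCl = 7.192 × 10^-3 × 74.55 = 0.5362 g
% KCl = 0.5362 / 1.430 × 100 = 37.50 %

37.50 %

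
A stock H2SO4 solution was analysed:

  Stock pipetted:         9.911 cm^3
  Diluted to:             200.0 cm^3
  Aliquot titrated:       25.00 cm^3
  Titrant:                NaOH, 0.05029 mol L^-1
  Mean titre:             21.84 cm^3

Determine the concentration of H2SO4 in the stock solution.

H2SO4 + 2 NaOH → Na2SO4 + 2 H2O
n(NaOH) = 0.02184 × 0.05029 = 1.098 × 10^-3 mol
From the 1:2 ratio, n(H2SO4) in the aliquot = 1/2 × 1.098 × 10^-3 = 5.492 × 10^-4 mol
[H2SO4]_dilute = 5.492 × 10^-4 / 0.02500 = 0.02197 mol/L
Dilution factor = 200.0 / 9.911 = 20.18
[H2SO4]_stock = 0.02197 × 20.18 = 0.4433 mol/L

0.4433 mol/L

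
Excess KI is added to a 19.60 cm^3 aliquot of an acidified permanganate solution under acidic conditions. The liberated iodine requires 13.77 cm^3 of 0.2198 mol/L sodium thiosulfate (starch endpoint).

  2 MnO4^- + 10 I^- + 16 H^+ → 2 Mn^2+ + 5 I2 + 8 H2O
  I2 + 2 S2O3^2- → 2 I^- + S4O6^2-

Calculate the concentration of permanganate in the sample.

0.03088 mol/L

n(S2O3^2-) = 0.01377 × 0.2198 = 3.027 × 10^-3 mol
n(I2) = n(S2O3^2-)/2 = 1.513 × 10^-3 mol
From the 2:5 ratio, n(MnO4^-) in the aliquot = 2/5 × 1.513 × 10^-3 = 6.053 × 10^-4 mol
[MnO4^-] = 6.053 × 10^-4 / 0.01960 = 0.03088 mol/L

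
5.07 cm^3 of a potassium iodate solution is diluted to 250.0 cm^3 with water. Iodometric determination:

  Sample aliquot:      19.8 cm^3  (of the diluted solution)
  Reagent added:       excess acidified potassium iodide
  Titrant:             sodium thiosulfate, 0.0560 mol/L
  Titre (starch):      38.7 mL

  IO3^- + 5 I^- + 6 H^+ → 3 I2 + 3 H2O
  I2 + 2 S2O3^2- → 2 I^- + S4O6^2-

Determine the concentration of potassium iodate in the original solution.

n(S2O3^2-) = 0.0387 × 0.0560 = 2.17 × 10^-3 mol
n(I2) = n(S2O3^2-)/2 = 1.08 × 10^-3 mol
From the 1:3 ratio, n(IO3^-) in the aliquot = 1/3 × 1.08 × 10^-3 = 3.61 × 10^-4 mol
[IO3^-]_dilute = 3.61 × 10^-4 / 0.0198 = 0.0182 mol/L
[IO3^-]_original = 0.0182 × 250.0/5.07 = 0.900 mol/L

0.900 mol/L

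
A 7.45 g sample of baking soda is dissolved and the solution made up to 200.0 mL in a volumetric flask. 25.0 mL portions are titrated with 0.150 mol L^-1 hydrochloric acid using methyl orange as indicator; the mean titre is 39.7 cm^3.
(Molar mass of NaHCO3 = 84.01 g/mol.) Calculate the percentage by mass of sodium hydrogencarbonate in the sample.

NaHCO3 + HCl → NaCl + H2O + CO2
n(HCl) per titration = 0.0397 × 0.150 = 5.96 × 10^-3 mol
n(NaHCO3) in each aliquot = 5.96 × 10^-3 mol (1:1 ratio)
n(NaHCO3) in the whole flask = 5.96 × 10^-3 × 200.0/25.0 = 0.0476 mol
mass of NaHCO3 = 0.0476 × 84.01 = 4.00 g
% NaHCO3 = 4.00 / 7.45 × 100 = 53.7 %

53.7 %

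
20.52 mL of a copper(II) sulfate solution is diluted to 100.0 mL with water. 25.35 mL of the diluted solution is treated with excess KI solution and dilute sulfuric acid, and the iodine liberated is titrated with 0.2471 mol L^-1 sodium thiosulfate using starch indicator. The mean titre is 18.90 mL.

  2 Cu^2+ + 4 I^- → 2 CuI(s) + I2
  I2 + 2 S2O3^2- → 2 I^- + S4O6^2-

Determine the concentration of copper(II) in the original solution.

n(S2O3^2-) = 0.01890 × 0.2471 = 4.670 × 10^-3 mol
n(I2) = n(S2O3^2-)/2 = 2.335 × 10^-3 mol
From the 2:1 ratio, n(Cu2+) in the aliquot = 2/1 × 2.335 × 10^-3 = 4.670 × 10^-3 mol
[Cu2+]_dilute = 4.670 × 10^-3 / 0.02535 = 0.1842 mol/L
[Cu2+]_original = 0.1842 × 100.0/20.52 = 0.8978 mol/L

0.8978 mol/L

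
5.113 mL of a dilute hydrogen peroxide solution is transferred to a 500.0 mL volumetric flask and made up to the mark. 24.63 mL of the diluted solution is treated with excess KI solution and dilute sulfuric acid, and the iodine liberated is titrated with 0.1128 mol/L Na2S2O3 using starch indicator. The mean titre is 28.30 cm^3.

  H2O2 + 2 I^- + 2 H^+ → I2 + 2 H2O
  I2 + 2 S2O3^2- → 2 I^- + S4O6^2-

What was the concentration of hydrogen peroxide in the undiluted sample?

n(S2O3^2-) = 0.02830 × 0.1128 = 3.192 × 10^-3 mol
n(I2) = n(S2O3^2-)/2 = 1.596 × 10^-3 mol
n(H2O2) in the aliquot = 1.596 × 10^-3 mol (1:1 ratio)
[H2O2]_dilute = 1.596 × 10^-3 / 0.02463 = 0.06480 mol/L
[H2O2]_original = 0.06480 × 500.0/5.113 = 6.337 mol/L

6.337 mol/L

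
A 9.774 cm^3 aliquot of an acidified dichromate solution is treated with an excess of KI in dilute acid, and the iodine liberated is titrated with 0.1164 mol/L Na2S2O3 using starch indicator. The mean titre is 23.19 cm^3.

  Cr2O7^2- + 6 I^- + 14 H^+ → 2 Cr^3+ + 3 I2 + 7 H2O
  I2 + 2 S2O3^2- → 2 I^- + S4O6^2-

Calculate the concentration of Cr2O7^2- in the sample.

0.04603 mol/L

n(S2O3^2-) = 0.02319 × 0.1164 = 2.699 × 10^-3 mol
n(I2) = n(S2O3^2-)/2 = 1.350 × 10^-3 mol
From the 1:3 ratio, n(Cr2O7^2-) in the aliquot = 1/3 × 1.350 × 10^-3 = 4.499 × 10^-4 mol
[Cr2O7^2-] = 4.499 × 10^-4 / 0.009774 = 0.04603 mol/L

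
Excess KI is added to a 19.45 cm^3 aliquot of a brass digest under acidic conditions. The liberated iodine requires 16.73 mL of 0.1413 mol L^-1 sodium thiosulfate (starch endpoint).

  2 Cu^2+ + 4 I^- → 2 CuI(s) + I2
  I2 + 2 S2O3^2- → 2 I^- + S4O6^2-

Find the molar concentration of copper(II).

0.1215 mol/L

n(S2O3^2-) = 0.01673 × 0.1413 = 2.364 × 10^-3 mol
n(I2) = n(S2O3^2-)/2 = 1.182 × 10^-3 mol
From the 2:1 ratio, n(Cu2+) in the aliquot = 2/1 × 1.182 × 10^-3 = 2.364 × 10^-3 mol
[Cu2+] = 2.364 × 10^-3 / 0.01945 = 0.1215 mol/L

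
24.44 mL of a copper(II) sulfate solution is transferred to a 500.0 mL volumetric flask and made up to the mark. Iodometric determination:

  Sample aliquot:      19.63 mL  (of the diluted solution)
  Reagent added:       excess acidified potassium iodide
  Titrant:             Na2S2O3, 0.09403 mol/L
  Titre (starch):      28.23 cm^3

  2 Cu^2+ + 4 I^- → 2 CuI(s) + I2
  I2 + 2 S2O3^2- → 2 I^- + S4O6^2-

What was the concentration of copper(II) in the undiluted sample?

2.766 mol/L

n(S2O3^2-) = 0.02823 × 0.09403 = 2.654 × 10^-3 mol
n(I2) = n(S2O3^2-)/2 = 1.327 × 10^-3 mol
From the 2:1 ratio, n(Cu2+) in the aliquot = 2/1 × 1.327 × 10^-3 = 2.654 × 10^-3 mol
[Cu2+]_dilute = 2.654 × 10^-3 / 0.01963 = 0.1352 mol/L
[Cu2+]_original = 0.1352 × 500.0/24.44 = 2.766 mol/L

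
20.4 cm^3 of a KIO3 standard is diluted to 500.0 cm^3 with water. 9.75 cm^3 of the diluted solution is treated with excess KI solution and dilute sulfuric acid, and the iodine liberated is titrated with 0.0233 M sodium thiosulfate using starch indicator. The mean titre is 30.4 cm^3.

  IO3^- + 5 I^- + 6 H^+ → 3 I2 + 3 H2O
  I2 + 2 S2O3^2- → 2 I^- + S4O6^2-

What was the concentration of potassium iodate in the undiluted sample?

0.297 M

n(S2O3^2-) = 0.0304 × 0.0233 = 7.08 × 10^-4 mol
n(I2) = n(S2O3^2-)/2 = 3.54 × 10^-4 mol
From the 1:3 ratio, n(IO3^-) in the aliquot = 1/3 × 3.54 × 10^-4 = 1.18 × 10^-4 mol
[IO3^-]_dilute = 1.18 × 10^-4 / 0.00975 = 0.0121 mol/L
[IO3^-]_original = 0.0121 × 500.0/20.4 = 0.297 mol/L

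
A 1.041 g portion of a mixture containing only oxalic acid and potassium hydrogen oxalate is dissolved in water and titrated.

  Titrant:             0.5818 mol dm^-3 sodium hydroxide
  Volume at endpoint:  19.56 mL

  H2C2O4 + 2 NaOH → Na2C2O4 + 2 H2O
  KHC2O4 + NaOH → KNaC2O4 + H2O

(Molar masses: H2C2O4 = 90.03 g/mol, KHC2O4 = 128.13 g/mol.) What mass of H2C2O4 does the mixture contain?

0.2259 g

n(NaOH) = 0.01956 × 0.5818 = 0.01138 mol
Let x = n(H2C2O4), y = n(KHC2O4).
Titrant: 2x + 1y = 0.01138;  mass: 90.03x + 128.13y = 1.041
Solving, x = 2.509 × 10^-3 mol, y = 6.361 × 10^-3 mol
mass of H2C2O4 = 2.509 × 10^-3 × 90.03 = 0.2259 g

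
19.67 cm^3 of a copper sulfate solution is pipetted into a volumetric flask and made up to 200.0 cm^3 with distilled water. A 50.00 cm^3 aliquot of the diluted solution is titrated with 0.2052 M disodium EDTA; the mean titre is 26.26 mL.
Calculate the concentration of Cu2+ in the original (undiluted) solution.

1.096 M

Cu^2+ + EDTA^4- → [Cu(EDTA)]^2-
n(EDTA) = 0.02626 × 0.2052 = 5.389 × 10^-3 mol
n(Cu2+) in the aliquot = 5.389 × 10^-3 mol (1:1 ratio)
[Cu2+]_dilute = 5.389 × 10^-3 / 0.05000 = 0.1078 mol/L
Dilution factor = 200.0 / 19.67 = 10.17
[Cu2+]_stock = 0.1078 × 10.17 = 1.096 mol/L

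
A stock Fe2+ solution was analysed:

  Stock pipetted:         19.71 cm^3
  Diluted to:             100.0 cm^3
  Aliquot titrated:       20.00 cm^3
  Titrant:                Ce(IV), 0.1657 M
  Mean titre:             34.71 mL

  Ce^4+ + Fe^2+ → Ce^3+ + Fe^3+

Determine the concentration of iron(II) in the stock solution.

n(Ce4+) = 0.03471 × 0.1657 = 5.751 × 10^-3 mol
n(Fe2+) in the aliquot = 5.751 × 10^-3 mol (1:1 ratio)
[Fe2+]_dilute = 5.751 × 10^-3 / 0.02000 = 0.2876 mol/L
Dilution factor = 100.0 / 19.71 = 5.074
[Fe2+]_stock = 0.2876 × 5.074 = 1.459 mol/L

1.459 M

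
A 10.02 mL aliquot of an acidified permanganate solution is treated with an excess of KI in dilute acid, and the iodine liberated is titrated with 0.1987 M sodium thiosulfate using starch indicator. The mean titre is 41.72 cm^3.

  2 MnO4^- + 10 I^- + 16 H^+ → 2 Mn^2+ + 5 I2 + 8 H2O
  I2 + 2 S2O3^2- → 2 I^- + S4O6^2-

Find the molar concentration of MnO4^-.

n(S2O3^2-) = 0.04172 × 0.1987 = 8.290 × 10^-3 mol
n(I2) = n(S2O3^2-)/2 = 4.145 × 10^-3 mol
From the 2:5 ratio, n(MnO4^-) in the aliquot = 2/5 × 4.145 × 10^-3 = 1.658 × 10^-3 mol
[MnO4^-] = 1.658 × 10^-3 / 0.01002 = 0.1655 mol/L

0.1655 M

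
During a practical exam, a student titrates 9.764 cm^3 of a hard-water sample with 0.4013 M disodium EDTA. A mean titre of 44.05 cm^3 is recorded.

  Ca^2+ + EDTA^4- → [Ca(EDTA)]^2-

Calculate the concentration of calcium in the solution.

1.810 M

n(EDTA) = 0.04405 L × 0.4013 mol/L = 0.01768 mol
n(Ca2+) = 0.01768 mol (1:1 mole ratio)
[Ca2+] = 0.01768 mol / 0.009764 L = 1.810 mol/L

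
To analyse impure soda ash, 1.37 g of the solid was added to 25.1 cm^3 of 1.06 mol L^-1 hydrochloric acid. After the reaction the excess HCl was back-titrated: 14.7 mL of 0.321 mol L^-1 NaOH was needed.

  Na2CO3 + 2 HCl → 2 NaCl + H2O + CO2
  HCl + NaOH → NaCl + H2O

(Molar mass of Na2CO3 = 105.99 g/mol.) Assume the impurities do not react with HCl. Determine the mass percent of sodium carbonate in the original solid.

n(HCl) added = 0.0251 × 1.06 = 0.0266 mol
n(NaOH) used in back-titration = 0.0147 × 0.321 = 4.72 × 10^-3 mol
n(HCl) left over = 4.72 × 10^-3 mol (1:1 ratio)
n(HCl) consumed by analyte = 0.0266 − 4.72 × 10^-3 = 0.0219 mol
From the 1:2 ratio, n(Na2CO3) = 1/2 × 0.0219 = 0.0109 mol
mass of Na2CO3 = 0.0109 × 105.99 = 1.16 g
% Na2CO3 = 1.16 / 1.37 × 100 = 84.7 %

84.7 %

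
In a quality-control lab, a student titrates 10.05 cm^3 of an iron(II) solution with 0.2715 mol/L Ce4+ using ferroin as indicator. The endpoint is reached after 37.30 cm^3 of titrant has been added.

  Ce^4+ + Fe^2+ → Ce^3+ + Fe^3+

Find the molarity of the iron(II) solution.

1.008 mol/L

n(Ce4+) = 0.03730 L × 0.2715 mol/L = 0.01013 mol
n(Fe2+) = 0.01013 mol (1:1 mole ratio)
[Fe2+] = 0.01013 mol / 0.01005 L = 1.008 mol/L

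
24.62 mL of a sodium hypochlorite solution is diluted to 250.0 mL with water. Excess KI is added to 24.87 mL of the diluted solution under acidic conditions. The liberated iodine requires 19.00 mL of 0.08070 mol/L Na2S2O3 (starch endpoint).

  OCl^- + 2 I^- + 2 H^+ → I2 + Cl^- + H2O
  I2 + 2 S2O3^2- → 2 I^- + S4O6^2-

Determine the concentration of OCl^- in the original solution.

0.3130 mol/L

n(S2O3^2-) = 0.01900 × 0.08070 = 1.533 × 10^-3 mol
n(I2) = n(S2O3^2-)/2 = 7.666 × 10^-4 mol
n(OCl^-) in the aliquot = 7.666 × 10^-4 mol (1:1 ratio)
[OCl^-]_dilute = 7.666 × 10^-4 / 0.02487 = 0.03083 mol/L
[OCl^-]_original = 0.03083 × 250.0/24.62 = 0.3130 mol/L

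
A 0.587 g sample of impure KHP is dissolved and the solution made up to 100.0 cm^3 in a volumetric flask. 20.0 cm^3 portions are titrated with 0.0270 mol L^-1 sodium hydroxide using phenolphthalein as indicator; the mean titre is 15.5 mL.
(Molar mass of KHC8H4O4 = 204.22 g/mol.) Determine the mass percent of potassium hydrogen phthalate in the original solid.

72.8 %

KHC8H4O4 + NaOH → KNaC8H4O4 + H2O
n(NaOH) per titration = 0.0155 × 0.0270 = 4.18 × 10^-4 mol
n(KHC8H4O4) in each aliquot = 4.18 × 10^-4 mol (1:1 ratio)
n(KHC8H4O4) in the whole flask = 4.18 × 10^-4 × 100.0/20.0 = 2.09 × 10^-3 mol
mass of KHC8H4O4 = 2.09 × 10^-3 × 204.22 = 0.427 g
% KHC8H4O4 = 0.427 / 0.587 × 100 = 72.8 %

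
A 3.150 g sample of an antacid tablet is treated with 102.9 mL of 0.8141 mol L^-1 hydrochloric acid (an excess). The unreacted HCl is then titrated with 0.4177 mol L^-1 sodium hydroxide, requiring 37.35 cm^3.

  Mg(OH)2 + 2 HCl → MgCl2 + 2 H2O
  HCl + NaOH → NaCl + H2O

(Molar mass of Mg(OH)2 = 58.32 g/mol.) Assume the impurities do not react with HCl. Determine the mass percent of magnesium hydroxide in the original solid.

63.11 %

n(HCl) added = 0.1029 × 0.8141 = 0.08377 mol
n(NaOH) used in back-titration = 0.03735 × 0.4177 = 0.01560 mol
n(HCl) left over = 0.01560 mol (1:1 ratio)
n(HCl) consumed by analyte = 0.08377 − 0.01560 = 0.06817 mol
From the 1:2 ratio, n(Mg(OH)2) = 1/2 × 0.06817 = 0.03408 mol
mass of Mg(OH)2 = 0.03408 × 58.32 = 1.988 g
% Mg(OH)2 = 1.988 / 3.150 × 100 = 63.11 %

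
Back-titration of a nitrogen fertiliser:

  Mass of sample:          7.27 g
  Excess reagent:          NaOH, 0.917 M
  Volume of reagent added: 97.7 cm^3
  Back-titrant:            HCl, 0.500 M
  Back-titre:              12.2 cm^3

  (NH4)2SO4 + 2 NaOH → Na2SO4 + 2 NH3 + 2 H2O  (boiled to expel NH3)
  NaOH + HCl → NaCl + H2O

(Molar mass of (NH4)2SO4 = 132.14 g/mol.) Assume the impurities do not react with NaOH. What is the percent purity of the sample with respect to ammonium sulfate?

75.9 %

n(NaOH) added = 0.0977 × 0.917 = 0.0896 mol
n(HCl) used in back-titration = 0.0122 × 0.500 = 6.10 × 10^-3 mol
n(NaOH) left over = 6.10 × 10^-3 mol (1:1 ratio)
n(NaOH) consumed by analyte = 0.0896 − 6.10 × 10^-3 = 0.0835 mol
From the 1:2 ratio, n((NH4)2SO4) = 1/2 × 0.0835 = 0.0417 mol
mass of (NH4)2SO4 = 0.0417 × 132.14 = 5.52 g
% (NH4)2SO4 = 5.52 / 7.27 × 100 = 75.9 %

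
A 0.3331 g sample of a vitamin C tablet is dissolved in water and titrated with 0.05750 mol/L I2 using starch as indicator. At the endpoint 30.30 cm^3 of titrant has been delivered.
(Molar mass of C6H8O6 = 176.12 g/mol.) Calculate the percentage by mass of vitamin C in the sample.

C6H8O6 + I2 → C6H6O6 + 2 HI
n(I2) = 0.03030 L × 0.05750 mol/L = 1.742 × 10^-3 mol
n(C6H8O6) = 1.742 × 10^-3 mol (1:1 ratio)
mass of C6H8O6 = 1.742 × 10^-3 × 176.12 g/mol = 0.3068 g
% C6H8O6 = 0.3068 / 0.3331 × 100 = 92.12 %

92.12 %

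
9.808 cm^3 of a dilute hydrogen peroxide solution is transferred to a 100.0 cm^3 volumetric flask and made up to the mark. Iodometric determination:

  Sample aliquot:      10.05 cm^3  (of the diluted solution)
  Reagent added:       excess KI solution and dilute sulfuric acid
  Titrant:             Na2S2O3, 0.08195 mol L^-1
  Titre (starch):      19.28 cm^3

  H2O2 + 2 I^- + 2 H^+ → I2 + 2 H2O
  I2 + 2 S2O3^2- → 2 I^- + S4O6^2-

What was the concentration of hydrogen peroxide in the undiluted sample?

0.8015 mol/L

n(S2O3^2-) = 0.01928 × 0.08195 = 1.580 × 10^-3 mol
n(I2) = n(S2O3^2-)/2 = 7.900 × 10^-4 mol
n(H2O2) in the aliquot = 7.900 × 10^-4 mol (1:1 ratio)
[H2O2]_dilute = 7.900 × 10^-4 / 0.01005 = 0.07861 mol/L
[H2O2]_original = 0.07861 × 100.0/9.808 = 0.8015 mol/L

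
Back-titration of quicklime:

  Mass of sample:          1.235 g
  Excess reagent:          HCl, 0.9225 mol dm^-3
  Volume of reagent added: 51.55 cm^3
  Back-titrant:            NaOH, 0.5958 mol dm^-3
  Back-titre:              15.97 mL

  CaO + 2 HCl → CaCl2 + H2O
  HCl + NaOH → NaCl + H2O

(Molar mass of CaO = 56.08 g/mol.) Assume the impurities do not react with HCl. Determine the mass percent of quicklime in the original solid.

n(HCl) added = 0.05155 × 0.9225 = 0.04755 mol
n(NaOH) used in back-titration = 0.01597 × 0.5958 = 9.515 × 10^-3 mol
n(HCl) left over = 9.515 × 10^-3 mol (1:1 ratio)
n(HCl) consumed by analyte = 0.04755 − 9.515 × 10^-3 = 0.03804 mol
From the 1:2 ratio, n(CaO) = 1/2 × 0.03804 = 0.01902 mol
mass of CaO = 0.01902 × 56.08 = 1.067 g
% CaO = 1.067 / 1.235 × 100 = 86.37 %

86.37 %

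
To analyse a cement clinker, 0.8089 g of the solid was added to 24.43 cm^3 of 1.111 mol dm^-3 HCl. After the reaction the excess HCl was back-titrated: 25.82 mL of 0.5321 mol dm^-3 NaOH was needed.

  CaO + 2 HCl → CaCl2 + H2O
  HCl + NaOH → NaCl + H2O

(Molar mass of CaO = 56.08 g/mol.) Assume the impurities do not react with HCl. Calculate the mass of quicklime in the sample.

0.3758 g

n(HCl) added = 0.02443 × 1.111 = 0.02714 mol
n(NaOH) used in back-titration = 0.02582 × 0.5321 = 0.01374 mol
n(HCl) left over = 0.01374 mol (1:1 ratio)
n(HCl) consumed by analyte = 0.02714 − 0.01374 = 0.01340 mol
From the 1:2 ratio, n(CaO) = 1/2 × 0.01340 = 6.701 × 10^-3 mol
mass of CaO = 6.701 × 10^-3 × 56.08 = 0.3758 g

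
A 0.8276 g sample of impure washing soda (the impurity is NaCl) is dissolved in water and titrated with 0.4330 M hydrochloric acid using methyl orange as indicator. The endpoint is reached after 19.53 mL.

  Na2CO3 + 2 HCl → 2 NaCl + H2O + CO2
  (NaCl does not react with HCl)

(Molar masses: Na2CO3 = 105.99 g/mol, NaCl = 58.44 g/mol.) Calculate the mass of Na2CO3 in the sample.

n(HCl) = 0.01953 × 0.4330 = 8.456 × 10^-3 mol
Let x = n(Na2CO3), y = n(NaCl).
Titrant: 2x = 8.456 × 10^-3;  mass: 105.99x + 58.44y = 0.8276
Solving, x = 4.228 × 10^-3 mol, y = 6.493 × 10^-3 mol
mass of Na2CO3 = 4.228 × 10^-3 × 105.99 = 0.4482 g

0.4482 g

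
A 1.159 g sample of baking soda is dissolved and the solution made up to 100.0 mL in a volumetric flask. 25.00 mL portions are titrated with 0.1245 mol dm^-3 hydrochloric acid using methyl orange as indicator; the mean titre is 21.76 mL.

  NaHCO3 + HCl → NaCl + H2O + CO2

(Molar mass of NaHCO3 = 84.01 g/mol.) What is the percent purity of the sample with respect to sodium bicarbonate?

n(HCl) per titration = 0.02176 × 0.1245 = 2.709 × 10^-3 mol
n(NaHCO3) in each aliquot = 2.709 × 10^-3 mol (1:1 ratio)
n(NaHCO3) in the whole flask = 2.709 × 10^-3 × 100.0/25.00 = 0.01084 mol
mass of NaHCO3 = 0.01084 × 84.01 = 0.9104 g
% NaHCO3 = 0.9104 / 1.159 × 100 = 78.55 %

78.55 %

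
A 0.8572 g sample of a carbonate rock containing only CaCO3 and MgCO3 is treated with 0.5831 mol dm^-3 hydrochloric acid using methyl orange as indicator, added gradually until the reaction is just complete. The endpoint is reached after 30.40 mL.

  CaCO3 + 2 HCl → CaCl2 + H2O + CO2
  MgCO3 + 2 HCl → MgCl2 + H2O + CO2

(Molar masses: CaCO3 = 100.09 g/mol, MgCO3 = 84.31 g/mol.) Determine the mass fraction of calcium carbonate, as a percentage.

n(HCl) = 0.03040 × 0.5831 = 0.01773 mol
Let x = n(CaCO3), y = n(MgCO3).
Titrant: 2x + 2y = 0.01773;  mass: 100.09x + 84.31y = 0.8572
Solving, x = 6.968 × 10^-3 mol, y = 1.895 × 10^-3 mol
mass of CaCO3 = 6.968 × 10^-3 × 100.09 = 0.6974 g
% CaCO3 = 0.6974 / 0.8572 × 100 = 81.36 %

81.36 %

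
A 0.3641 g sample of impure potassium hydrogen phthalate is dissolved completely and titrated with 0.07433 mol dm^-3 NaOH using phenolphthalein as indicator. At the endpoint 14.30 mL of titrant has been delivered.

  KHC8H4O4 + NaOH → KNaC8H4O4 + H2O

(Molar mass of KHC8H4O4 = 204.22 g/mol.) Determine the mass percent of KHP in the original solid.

59.62 %

n(NaOH) = 0.01430 L × 0.07433 mol/L = 1.063 × 10^-3 mol
n(KHC8H4O4) = 1.063 × 10^-3 mol (1:1 ratio)
mass of KHC8H4O4 = 1.063 × 10^-3 × 204.22 g/mol = 0.2171 g
% KHC8H4O4 = 0.2171 / 0.3641 × 100 = 59.62 %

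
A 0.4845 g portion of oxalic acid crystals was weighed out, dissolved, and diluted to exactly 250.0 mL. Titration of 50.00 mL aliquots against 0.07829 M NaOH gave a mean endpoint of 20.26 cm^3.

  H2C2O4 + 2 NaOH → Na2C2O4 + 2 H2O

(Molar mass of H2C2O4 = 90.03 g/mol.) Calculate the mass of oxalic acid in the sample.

0.3570 g

n(NaOH) per titration = 0.02026 × 0.07829 = 1.586 × 10^-3 mol
From the 1:2 ratio, n(H2C2O4) in each aliquot = 1/2 × 1.586 × 10^-3 = 7.931 × 10^-4 mol
n(H2C2O4) in the whole flask = 7.931 × 10^-4 × 250.0/50.00 = 3.965 × 10^-3 mol
mass of H2C2O4 = 3.965 × 10^-3 × 90.03 = 0.3570 g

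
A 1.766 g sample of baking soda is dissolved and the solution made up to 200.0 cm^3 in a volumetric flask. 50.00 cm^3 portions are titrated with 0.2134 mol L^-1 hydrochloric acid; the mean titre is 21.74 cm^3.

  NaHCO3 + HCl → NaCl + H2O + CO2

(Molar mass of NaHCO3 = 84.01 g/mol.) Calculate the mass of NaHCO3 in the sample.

n(HCl) per titration = 0.02174 × 0.2134 = 4.639 × 10^-3 mol
n(NaHCO3) in each aliquot = 4.639 × 10^-3 mol (1:1 ratio)
n(NaHCO3) in the whole flask = 4.639 × 10^-3 × 200.0/50.00 = 0.01856 mol
mass of NaHCO3 = 0.01856 × 84.01 = 1.559 g

1.559 g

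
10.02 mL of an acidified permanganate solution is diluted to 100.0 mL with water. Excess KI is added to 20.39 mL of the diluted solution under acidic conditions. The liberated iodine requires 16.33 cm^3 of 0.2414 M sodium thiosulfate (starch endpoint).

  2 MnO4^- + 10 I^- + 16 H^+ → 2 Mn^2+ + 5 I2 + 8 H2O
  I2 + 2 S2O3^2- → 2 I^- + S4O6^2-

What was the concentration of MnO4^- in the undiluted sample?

0.3859 M

n(S2O3^2-) = 0.01633 × 0.2414 = 3.942 × 10^-3 mol
n(I2) = n(S2O3^2-)/2 = 1.971 × 10^-3 mol
From the 2:5 ratio, n(MnO4^-) in the aliquot = 2/5 × 1.971 × 10^-3 = 7.884 × 10^-4 mol
[MnO4^-]_dilute = 7.884 × 10^-4 / 0.02039 = 0.03867 mol/L
[MnO4^-]_original = 0.03867 × 100.0/10.02 = 0.3859 mol/L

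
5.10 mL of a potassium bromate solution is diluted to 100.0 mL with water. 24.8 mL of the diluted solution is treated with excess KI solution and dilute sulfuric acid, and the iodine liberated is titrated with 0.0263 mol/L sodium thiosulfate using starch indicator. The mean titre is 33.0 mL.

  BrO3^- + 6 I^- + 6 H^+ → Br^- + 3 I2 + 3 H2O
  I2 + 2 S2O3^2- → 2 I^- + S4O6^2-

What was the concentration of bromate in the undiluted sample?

0.114 mol/L

n(S2O3^2-) = 0.0330 × 0.0263 = 8.68 × 10^-4 mol
n(I2) = n(S2O3^2-)/2 = 4.34 × 10^-4 mol
From the 1:3 ratio, n(BrO3^-) in the aliquot = 1/3 × 4.34 × 10^-4 = 1.45 × 10^-4 mol
[BrO3^-]_dilute = 1.45 × 10^-4 / 0.0248 = 0.00583 mol/L
[BrO3^-]_original = 0.00583 × 100.0/5.10 = 0.114 mol/L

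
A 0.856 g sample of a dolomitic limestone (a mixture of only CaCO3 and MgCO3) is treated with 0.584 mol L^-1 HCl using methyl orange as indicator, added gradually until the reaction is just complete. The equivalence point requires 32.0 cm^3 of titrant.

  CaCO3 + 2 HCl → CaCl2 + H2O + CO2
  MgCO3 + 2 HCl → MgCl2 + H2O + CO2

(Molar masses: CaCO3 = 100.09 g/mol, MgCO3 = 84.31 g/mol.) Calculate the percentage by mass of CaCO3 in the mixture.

n(HCl) = 0.0320 × 0.584 = 0.0187 mol
Let x = n(CaCO3), y = n(MgCO3).
Titrant: 2x + 2y = 0.0187;  mass: 100.09x + 84.31y = 0.856
Solving, x = 4.32 × 10^-3 mol, y = 5.02 × 10^-3 mol
mass of CaCO3 = 4.32 × 10^-3 × 100.09 = 0.433 g
% CaCO3 = 0.433 / 0.856 × 100 = 50.5 %

50.5 %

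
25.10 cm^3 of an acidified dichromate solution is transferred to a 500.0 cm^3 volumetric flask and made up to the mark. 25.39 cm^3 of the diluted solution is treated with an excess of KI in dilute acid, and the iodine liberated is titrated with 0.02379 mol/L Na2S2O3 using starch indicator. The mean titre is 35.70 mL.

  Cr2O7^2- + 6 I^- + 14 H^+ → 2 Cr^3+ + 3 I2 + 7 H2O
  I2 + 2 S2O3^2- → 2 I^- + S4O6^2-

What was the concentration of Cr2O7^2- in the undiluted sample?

0.1111 mol/L

n(S2O3^2-) = 0.03570 × 0.02379 = 8.493 × 10^-4 mol
n(I2) = n(S2O3^2-)/2 = 4.247 × 10^-4 mol
From the 1:3 ratio, n(Cr2O7^2-) in the aliquot = 1/3 × 4.247 × 10^-4 = 1.416 × 10^-4 mol
[Cr2O7^2-]_dilute = 1.416 × 10^-4 / 0.02539 = 0.005575 mol/L
[Cr2O7^2-]_original = 0.005575 × 500.0/25.10 = 0.1111 mol/L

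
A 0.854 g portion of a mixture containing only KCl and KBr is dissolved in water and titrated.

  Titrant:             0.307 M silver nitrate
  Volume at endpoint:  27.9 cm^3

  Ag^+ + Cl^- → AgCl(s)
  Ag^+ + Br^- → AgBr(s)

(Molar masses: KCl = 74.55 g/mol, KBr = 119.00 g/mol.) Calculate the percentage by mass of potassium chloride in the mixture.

32.5 %

n(AgNO3) = 0.0279 × 0.307 = 8.57 × 10^-3 mol
Let x = n(KCl), y = n(KBr).
Titrant: 1x + 1y = 8.57 × 10^-3;  mass: 74.55x + 119.00y = 0.854
Solving, x = 3.72 × 10^-3 mol, y = 4.85 × 10^-3 mol
mass of KCl = 3.72 × 10^-3 × 74.55 = 0.277 g
% KCl = 0.277 / 0.854 × 100 = 32.5 %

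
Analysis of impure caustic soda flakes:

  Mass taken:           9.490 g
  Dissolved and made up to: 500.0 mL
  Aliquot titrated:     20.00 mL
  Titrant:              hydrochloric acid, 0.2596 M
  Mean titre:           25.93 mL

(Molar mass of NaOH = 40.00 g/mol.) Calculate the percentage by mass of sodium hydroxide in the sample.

70.93 %

NaOH + HCl → NaCl + H2O
n(HCl) per titration = 0.02593 × 0.2596 = 6.731 × 10^-3 mol
n(NaOH) in each aliquot = 6.731 × 10^-3 mol (1:1 ratio)
n(NaOH) in the whole flask = 6.731 × 10^-3 × 500.0/20.00 = 0.1683 mol
mass of NaOH = 0.1683 × 40.00 = 6.731 g
% NaOH = 6.731 / 9.490 × 100 = 70.93 %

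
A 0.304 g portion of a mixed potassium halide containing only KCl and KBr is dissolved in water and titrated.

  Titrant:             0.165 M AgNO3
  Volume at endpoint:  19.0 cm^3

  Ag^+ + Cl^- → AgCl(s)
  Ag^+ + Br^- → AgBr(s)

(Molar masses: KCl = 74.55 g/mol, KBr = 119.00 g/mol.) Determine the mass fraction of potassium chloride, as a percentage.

38.1 %

n(AgNO3) = 0.0190 × 0.165 = 3.14 × 10^-3 mol
Let x = n(KCl), y = n(KBr).
Titrant: 1x + 1y = 3.14 × 10^-3;  mass: 74.55x + 119.00y = 0.304
Solving, x = 1.55 × 10^-3 mol, y = 1.58 × 10^-3 mol
mass of KCl = 1.55 × 10^-3 × 74.55 = 0.116 g
% KCl = 0.116 / 0.304 × 100 = 38.1 %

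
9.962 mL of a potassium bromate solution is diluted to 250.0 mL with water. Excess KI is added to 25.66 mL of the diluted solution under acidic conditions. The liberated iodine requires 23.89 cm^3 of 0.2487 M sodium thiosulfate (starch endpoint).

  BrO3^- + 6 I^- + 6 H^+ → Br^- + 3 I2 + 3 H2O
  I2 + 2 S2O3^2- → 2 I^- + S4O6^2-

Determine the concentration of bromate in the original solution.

0.9685 M

n(S2O3^2-) = 0.02389 × 0.2487 = 5.941 × 10^-3 mol
n(I2) = n(S2O3^2-)/2 = 2.971 × 10^-3 mol
From the 1:3 ratio, n(BrO3^-) in the aliquot = 1/3 × 2.971 × 10^-3 = 9.902 × 10^-4 mol
[BrO3^-]_dilute = 9.902 × 10^-4 / 0.02566 = 0.03859 mol/L
[BrO3^-]_original = 0.03859 × 250.0/9.962 = 0.9685 mol/L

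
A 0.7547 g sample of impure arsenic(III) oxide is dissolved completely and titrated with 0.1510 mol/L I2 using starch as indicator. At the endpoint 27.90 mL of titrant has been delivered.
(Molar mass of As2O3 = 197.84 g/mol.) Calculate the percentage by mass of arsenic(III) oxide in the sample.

55.22 %

As2O3 + 2 I2 + 2 H2O → As2O5 + 4 HI
n(I2) = 0.02790 L × 0.1510 mol/L = 4.213 × 10^-3 mol
From the 1:2 ratio, n(As2O3) = 1/2 × 4.213 × 10^-3 = 2.106 × 10^-3 mol
mass of As2O3 = 2.106 × 10^-3 × 197.84 g/mol = 0.4167 g
% As2O3 = 0.4167 / 0.7547 × 100 = 55.22 %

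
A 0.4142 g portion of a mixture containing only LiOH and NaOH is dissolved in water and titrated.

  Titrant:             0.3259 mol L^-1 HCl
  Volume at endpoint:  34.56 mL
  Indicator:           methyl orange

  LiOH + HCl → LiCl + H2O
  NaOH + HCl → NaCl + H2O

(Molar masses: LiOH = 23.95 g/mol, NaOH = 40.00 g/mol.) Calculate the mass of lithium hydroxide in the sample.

0.05420 g

n(HCl) = 0.03456 × 0.3259 = 0.01126 mol
Let x = n(LiOH), y = n(NaOH).
Titrant: 1x + 1y = 0.01126;  mass: 23.95x + 40.00y = 0.4142
Solving, x = 2.263 × 10^-3 mol, y = 9.000 × 10^-3 mol
mass of LiOH = 2.263 × 10^-3 × 23.95 = 0.05420 g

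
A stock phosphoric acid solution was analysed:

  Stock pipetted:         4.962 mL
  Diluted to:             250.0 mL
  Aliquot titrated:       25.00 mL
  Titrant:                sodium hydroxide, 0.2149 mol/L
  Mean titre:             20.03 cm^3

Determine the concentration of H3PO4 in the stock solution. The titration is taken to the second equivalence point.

4.337 mol/L

H3PO4 + 2 NaOH → Na2HPO4 + 2 H2O
n(NaOH) = 0.02003 × 0.2149 = 4.304 × 10^-3 mol
From the 1:2 ratio, n(H3PO4) in the aliquot = 1/2 × 4.304 × 10^-3 = 2.152 × 10^-3 mol
[H3PO4]_dilute = 2.152 × 10^-3 / 0.02500 = 0.08609 mol/L
Dilution factor = 250.0 / 4.962 = 50.38
[H3PO4]_stock = 0.08609 × 50.38 = 4.337 mol/L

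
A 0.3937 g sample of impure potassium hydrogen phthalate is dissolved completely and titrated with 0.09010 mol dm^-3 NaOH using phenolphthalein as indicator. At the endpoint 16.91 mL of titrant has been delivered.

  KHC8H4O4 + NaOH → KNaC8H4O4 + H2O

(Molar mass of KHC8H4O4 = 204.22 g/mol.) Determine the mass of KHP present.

n(NaOH) = 0.01691 L × 0.09010 mol/L = 1.524 × 10^-3 mol
n(KHC8H4O4) = 1.524 × 10^-3 mol (1:1 ratio)
mass of KHC8H4O4 = 1.524 × 10^-3 × 204.22 g/mol = 0.3111 g

0.3111 g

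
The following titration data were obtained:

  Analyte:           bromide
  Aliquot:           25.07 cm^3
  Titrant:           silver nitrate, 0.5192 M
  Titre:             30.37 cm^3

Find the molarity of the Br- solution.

0.6290 M

Ag^+ + Br^- → AgBr(s)
n(AgNO3) = 0.03037 L × 0.5192 mol/L = 0.01577 mol
n(Br-) = 0.01577 mol (1:1 mole ratio)
[Br-] = 0.01577 mol / 0.02507 L = 0.6290 mol/L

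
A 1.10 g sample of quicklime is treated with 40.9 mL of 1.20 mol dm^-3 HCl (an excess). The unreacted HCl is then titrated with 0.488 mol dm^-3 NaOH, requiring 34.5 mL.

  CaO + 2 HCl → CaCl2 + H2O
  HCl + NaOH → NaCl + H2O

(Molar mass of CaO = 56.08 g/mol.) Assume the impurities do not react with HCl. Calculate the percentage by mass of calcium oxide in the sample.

82.2 %

n(HCl) added = 0.0409 × 1.20 = 0.0491 mol
n(NaOH) used in back-titration = 0.0345 × 0.488 = 0.0168 mol
n(HCl) left over = 0.0168 mol (1:1 ratio)
n(HCl) consumed by analyte = 0.0491 − 0.0168 = 0.0322 mol
From the 1:2 ratio, n(CaO) = 1/2 × 0.0322 = 0.0161 mol
mass of CaO = 0.0161 × 56.08 = 0.904 g
% CaO = 0.904 / 1.10 × 100 = 82.2 %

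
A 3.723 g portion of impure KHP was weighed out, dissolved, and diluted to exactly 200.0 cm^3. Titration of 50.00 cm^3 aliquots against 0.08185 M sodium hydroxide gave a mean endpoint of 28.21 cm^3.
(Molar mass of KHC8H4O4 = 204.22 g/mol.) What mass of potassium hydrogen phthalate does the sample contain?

1.886 g

KHC8H4O4 + NaOH → KNaC8H4O4 + H2O
n(NaOH) per titration = 0.02821 × 0.08185 = 2.309 × 10^-3 mol
n(KHC8H4O4) in each aliquot = 2.309 × 10^-3 mol (1:1 ratio)
n(KHC8H4O4) in the whole flask = 2.309 × 10^-3 × 200.0/50.00 = 9.236 × 10^-3 mol
mass of KHC8H4O4 = 9.236 × 10^-3 × 204.22 = 1.886 g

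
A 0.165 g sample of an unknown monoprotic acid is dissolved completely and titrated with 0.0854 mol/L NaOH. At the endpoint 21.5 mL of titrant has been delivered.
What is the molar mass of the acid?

89.9 g/mol

n(NaOH) = 0.0215 L × 0.0854 mol/L = 1.84 × 10^-3 mol
n(HA) = 1.84 × 10^-3 mol (1:1 ratio)
M = m / n = 0.165 g / 1.84 × 10^-3 mol = 89.9 g/mol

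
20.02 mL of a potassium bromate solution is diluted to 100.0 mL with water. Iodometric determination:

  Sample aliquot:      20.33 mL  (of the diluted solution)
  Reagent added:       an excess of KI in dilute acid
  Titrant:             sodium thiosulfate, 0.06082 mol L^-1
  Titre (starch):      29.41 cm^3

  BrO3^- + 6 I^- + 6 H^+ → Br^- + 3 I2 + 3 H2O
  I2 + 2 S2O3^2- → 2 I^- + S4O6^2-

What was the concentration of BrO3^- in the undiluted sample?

n(S2O3^2-) = 0.02941 × 0.06082 = 1.789 × 10^-3 mol
n(I2) = n(S2O3^2-)/2 = 8.944 × 10^-4 mol
From the 1:3 ratio, n(BrO3^-) in the aliquot = 1/3 × 8.944 × 10^-4 = 2.981 × 10^-4 mol
[BrO3^-]_dilute = 2.981 × 10^-4 / 0.02033 = 0.01466 mol/L
[BrO3^-]_original = 0.01466 × 100.0/20.02 = 0.07325 mol/L

0.07325 mol/L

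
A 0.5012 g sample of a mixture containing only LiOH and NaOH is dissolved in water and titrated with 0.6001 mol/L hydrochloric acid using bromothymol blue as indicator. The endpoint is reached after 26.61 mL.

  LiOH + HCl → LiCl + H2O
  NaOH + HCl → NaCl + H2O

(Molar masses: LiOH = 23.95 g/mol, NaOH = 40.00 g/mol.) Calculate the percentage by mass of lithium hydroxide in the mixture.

n(HCl) = 0.02661 × 0.6001 = 0.01597 mol
Let x = n(LiOH), y = n(NaOH).
Titrant: 1x + 1y = 0.01597;  mass: 23.95x + 40.00y = 0.5012
Solving, x = 8.570 × 10^-3 mol, y = 7.399 × 10^-3 mol
mass of LiOH = 8.570 × 10^-3 × 23.95 = 0.2052 g
% LiOH = 0.2052 / 0.5012 × 100 = 40.95 %

40.95 %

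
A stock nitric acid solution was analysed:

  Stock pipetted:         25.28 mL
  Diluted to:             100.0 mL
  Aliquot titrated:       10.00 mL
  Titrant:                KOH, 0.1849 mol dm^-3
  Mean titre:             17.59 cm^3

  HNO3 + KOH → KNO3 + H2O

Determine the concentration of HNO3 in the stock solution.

1.287 mol/L

n(KOH) = 0.01759 × 0.1849 = 3.252 × 10^-3 mol
n(HNO3) in the aliquot = 3.252 × 10^-3 mol (1:1 ratio)
[HNO3]_dilute = 3.252 × 10^-3 / 0.01000 = 0.3252 mol/L
Dilution factor = 100.0 / 25.28 = 3.956
[HNO3]_stock = 0.3252 × 3.956 = 1.287 mol/L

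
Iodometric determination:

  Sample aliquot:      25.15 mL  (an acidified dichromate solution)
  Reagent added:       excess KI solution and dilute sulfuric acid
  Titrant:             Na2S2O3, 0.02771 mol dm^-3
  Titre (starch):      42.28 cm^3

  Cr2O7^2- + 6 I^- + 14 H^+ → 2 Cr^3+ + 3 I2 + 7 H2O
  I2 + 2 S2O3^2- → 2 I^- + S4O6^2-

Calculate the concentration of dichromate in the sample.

n(S2O3^2-) = 0.04228 × 0.02771 = 1.172 × 10^-3 mol
n(I2) = n(S2O3^2-)/2 = 5.858 × 10^-4 mol
From the 1:3 ratio, n(Cr2O7^2-) in the aliquot = 1/3 × 5.858 × 10^-4 = 1.953 × 10^-4 mol
[Cr2O7^2-] = 1.953 × 10^-4 / 0.02515 = 0.007764 mol/L

0.007764 mol/L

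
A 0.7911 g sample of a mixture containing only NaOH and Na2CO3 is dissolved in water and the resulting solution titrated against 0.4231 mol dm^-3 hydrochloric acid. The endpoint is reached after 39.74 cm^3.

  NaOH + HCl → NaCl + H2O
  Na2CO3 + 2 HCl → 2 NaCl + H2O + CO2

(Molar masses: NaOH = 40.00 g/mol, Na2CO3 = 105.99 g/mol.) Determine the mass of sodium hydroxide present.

n(HCl) = 0.03974 × 0.4231 = 0.01681 mol
Let x = n(NaOH), y = n(Na2CO3).
Titrant: 1x + 2y = 0.01681;  mass: 40.00x + 105.99y = 0.7911
Solving, x = 7.692 × 10^-3 mol, y = 4.561 × 10^-3 mol
mass of NaOH = 7.692 × 10^-3 × 40.00 = 0.3077 g

0.3077 g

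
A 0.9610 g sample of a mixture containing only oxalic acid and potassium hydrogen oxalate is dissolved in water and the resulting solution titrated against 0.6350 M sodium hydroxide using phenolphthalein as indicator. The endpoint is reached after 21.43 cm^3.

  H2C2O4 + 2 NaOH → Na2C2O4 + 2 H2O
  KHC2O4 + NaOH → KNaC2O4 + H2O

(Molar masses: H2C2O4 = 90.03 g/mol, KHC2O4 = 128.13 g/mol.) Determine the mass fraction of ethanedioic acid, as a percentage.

n(NaOH) = 0.02143 × 0.6350 = 0.01361 mol
Let x = n(H2C2O4), y = n(KHC2O4).
Titrant: 2x + 1y = 0.01361;  mass: 90.03x + 128.13y = 0.9610
Solving, x = 4.708 × 10^-3 mol, y = 4.192 × 10^-3 mol
mass of H2C2O4 = 4.708 × 10^-3 × 90.03 = 0.4239 g
% H2C2O4 = 0.4239 / 0.9610 × 100 = 44.11 %

44.11 %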